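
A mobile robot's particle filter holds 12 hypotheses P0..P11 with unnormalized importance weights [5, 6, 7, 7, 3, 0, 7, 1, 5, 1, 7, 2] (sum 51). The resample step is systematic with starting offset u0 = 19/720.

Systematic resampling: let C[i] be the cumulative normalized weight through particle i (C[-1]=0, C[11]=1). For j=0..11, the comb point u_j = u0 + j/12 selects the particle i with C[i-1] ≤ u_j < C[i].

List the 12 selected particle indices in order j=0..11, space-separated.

0 1 1 2 3 3 4 6 7 8 10 10

C = [5/51, 11/51, 6/17, 25/51, 28/51, 28/51, 35/51, 12/17, 41/51, 14/17, 49/51, 1]
j=0: u_0=19/720 ∈ [0, 5/51) → index 0
j=1: u_1=79/720 ∈ [5/51, 11/51) → index 1
j=2: u_2=139/720 ∈ [5/51, 11/51) → index 1
j=3: u_3=199/720 ∈ [11/51, 6/17) → index 2
j=4: u_4=259/720 ∈ [6/17, 25/51) → index 3
j=5: u_5=319/720 ∈ [6/17, 25/51) → index 3
j=6: u_6=379/720 ∈ [25/51, 28/51) → index 4
j=7: u_7=439/720 ∈ [28/51, 35/51) → index 6
j=8: u_8=499/720 ∈ [35/51, 12/17) → index 7
j=9: u_9=559/720 ∈ [12/17, 41/51) → index 8
j=10: u_10=619/720 ∈ [14/17, 49/51) → index 10
j=11: u_11=679/720 ∈ [14/17, 49/51) → index 10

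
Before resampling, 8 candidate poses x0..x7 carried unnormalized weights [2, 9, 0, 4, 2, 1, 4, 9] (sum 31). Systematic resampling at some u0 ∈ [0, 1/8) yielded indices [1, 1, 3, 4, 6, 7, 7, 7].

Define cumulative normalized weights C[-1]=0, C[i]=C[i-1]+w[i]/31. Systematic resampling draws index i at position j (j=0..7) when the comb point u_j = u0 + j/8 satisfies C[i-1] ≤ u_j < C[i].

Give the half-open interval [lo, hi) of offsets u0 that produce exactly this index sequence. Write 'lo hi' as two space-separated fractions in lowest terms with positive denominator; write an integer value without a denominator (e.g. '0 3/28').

27/248 1/8

C = [2/31, 11/31, 11/31, 15/31, 17/31, 18/31, 22/31, 1]
j=0 picked index 1: u0 ∈ [2/31, 11/31)
j=1 picked index 1: u0 ∈ [-15/248, 57/248)
j=2 picked index 3: u0 ∈ [13/124, 29/124)
j=3 picked index 4: u0 ∈ [27/248, 43/248)
j=4 picked index 6: u0 ∈ [5/62, 13/62)
j=5 picked index 7: u0 ∈ [21/248, 3/8)
j=6 picked index 7: u0 ∈ [-5/124, 1/4)
j=7 picked index 7: u0 ∈ [-41/248, 1/8)
intersection: [27/248, 1/8)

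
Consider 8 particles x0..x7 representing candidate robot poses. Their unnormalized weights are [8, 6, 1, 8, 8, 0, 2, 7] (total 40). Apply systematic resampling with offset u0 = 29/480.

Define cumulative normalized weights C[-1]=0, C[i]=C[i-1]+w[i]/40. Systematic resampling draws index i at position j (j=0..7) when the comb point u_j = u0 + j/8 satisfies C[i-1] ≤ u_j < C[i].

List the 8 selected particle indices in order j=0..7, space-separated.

0 0 1 3 3 4 6 7

C = [1/5, 7/20, 3/8, 23/40, 31/40, 31/40, 33/40, 1]
j=0: u_0=29/480 ∈ [0, 1/5) → index 0
j=1: u_1=89/480 ∈ [0, 1/5) → index 0
j=2: u_2=149/480 ∈ [1/5, 7/20) → index 1
j=3: u_3=209/480 ∈ [3/8, 23/40) → index 3
j=4: u_4=269/480 ∈ [3/8, 23/40) → index 3
j=5: u_5=329/480 ∈ [23/40, 31/40) → index 4
j=6: u_6=389/480 ∈ [31/40, 33/40) → index 6
j=7: u_7=449/480 ∈ [33/40, 1) → index 7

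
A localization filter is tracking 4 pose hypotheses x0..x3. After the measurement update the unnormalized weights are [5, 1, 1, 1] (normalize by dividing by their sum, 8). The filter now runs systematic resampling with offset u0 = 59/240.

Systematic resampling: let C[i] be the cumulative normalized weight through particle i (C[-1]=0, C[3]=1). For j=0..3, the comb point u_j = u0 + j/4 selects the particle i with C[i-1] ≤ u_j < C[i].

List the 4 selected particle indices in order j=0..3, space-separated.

0 0 1 3

C = [5/8, 3/4, 7/8, 1]
j=0: u_0=59/240 ∈ [0, 5/8) → index 0
j=1: u_1=119/240 ∈ [0, 5/8) → index 0
j=2: u_2=179/240 ∈ [5/8, 3/4) → index 1
j=3: u_3=239/240 ∈ [7/8, 1) → index 3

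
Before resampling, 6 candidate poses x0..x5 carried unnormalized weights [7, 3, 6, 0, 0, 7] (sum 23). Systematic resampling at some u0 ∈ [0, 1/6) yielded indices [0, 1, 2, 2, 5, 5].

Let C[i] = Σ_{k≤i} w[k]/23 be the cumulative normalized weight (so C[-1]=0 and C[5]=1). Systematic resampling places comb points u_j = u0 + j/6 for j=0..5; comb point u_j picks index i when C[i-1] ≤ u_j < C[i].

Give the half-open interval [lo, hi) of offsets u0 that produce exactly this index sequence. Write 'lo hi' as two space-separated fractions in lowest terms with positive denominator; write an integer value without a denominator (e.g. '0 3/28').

19/138 1/6

C = [7/23, 10/23, 16/23, 16/23, 16/23, 1]
j=0 picked index 0: u0 ∈ [0, 7/23)
j=1 picked index 1: u0 ∈ [19/138, 37/138)
j=2 picked index 2: u0 ∈ [7/69, 25/69)
j=3 picked index 2: u0 ∈ [-3/46, 9/46)
j=4 picked index 5: u0 ∈ [2/69, 1/3)
j=5 picked index 5: u0 ∈ [-19/138, 1/6)
intersection: [19/138, 1/6)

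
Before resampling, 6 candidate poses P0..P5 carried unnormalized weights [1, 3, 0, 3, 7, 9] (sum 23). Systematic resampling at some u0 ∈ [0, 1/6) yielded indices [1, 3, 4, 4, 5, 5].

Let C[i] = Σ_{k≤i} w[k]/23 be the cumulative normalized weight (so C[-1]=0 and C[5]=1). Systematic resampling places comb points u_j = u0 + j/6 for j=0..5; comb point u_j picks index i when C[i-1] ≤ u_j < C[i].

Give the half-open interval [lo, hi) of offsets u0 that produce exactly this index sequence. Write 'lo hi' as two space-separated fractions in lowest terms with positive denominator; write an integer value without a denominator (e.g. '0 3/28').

C = [1/23, 4/23, 4/23, 7/23, 14/23, 1]
j=0 picked index 1: u0 ∈ [1/23, 4/23)
j=1 picked index 3: u0 ∈ [1/138, 19/138)
j=2 picked index 4: u0 ∈ [-2/69, 19/69)
j=3 picked index 4: u0 ∈ [-9/46, 5/46)
j=4 picked index 5: u0 ∈ [-4/69, 1/3)
j=5 picked index 5: u0 ∈ [-31/138, 1/6)
intersection: [1/23, 5/46)

1/23 5/46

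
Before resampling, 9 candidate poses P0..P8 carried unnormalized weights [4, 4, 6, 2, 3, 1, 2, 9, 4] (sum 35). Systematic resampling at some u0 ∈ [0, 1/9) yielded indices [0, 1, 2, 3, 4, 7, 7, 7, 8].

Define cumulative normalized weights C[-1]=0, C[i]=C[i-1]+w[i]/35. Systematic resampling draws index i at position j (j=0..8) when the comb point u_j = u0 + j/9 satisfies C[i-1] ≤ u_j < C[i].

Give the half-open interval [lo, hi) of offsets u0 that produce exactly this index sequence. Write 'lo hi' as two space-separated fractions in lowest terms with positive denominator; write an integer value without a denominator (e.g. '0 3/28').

23/315 31/315

C = [4/35, 8/35, 2/5, 16/35, 19/35, 4/7, 22/35, 31/35, 1]
j=0 picked index 0: u0 ∈ [0, 4/35)
j=1 picked index 1: u0 ∈ [1/315, 37/315)
j=2 picked index 2: u0 ∈ [2/315, 8/45)
j=3 picked index 3: u0 ∈ [1/15, 13/105)
j=4 picked index 4: u0 ∈ [4/315, 31/315)
j=5 picked index 7: u0 ∈ [23/315, 104/315)
j=6 picked index 7: u0 ∈ [-4/105, 23/105)
j=7 picked index 7: u0 ∈ [-47/315, 34/315)
j=8 picked index 8: u0 ∈ [-1/315, 1/9)
intersection: [23/315, 31/315)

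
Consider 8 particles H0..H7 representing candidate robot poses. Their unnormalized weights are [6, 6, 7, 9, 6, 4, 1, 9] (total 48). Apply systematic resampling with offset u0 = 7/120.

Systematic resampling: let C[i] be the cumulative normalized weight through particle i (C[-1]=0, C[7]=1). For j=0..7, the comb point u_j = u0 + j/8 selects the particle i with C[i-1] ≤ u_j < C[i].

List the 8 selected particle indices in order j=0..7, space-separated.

0 1 2 3 3 4 6 7

C = [1/8, 1/4, 19/48, 7/12, 17/24, 19/24, 13/16, 1]
j=0: u_0=7/120 ∈ [0, 1/8) → index 0
j=1: u_1=11/60 ∈ [1/8, 1/4) → index 1
j=2: u_2=37/120 ∈ [1/4, 19/48) → index 2
j=3: u_3=13/30 ∈ [19/48, 7/12) → index 3
j=4: u_4=67/120 ∈ [19/48, 7/12) → index 3
j=5: u_5=41/60 ∈ [7/12, 17/24) → index 4
j=6: u_6=97/120 ∈ [19/24, 13/16) → index 6
j=7: u_7=14/15 ∈ [13/16, 1) → index 7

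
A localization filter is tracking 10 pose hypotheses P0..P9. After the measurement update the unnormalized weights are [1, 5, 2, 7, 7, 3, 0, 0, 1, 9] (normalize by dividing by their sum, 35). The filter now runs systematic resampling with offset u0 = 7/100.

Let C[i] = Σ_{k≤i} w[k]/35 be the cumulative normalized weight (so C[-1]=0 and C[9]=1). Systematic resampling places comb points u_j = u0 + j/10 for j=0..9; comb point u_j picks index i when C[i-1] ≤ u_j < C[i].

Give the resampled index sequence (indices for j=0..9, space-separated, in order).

1 1 3 3 4 4 5 9 9 9

C = [1/35, 6/35, 8/35, 3/7, 22/35, 5/7, 5/7, 5/7, 26/35, 1]
j=0: u_0=7/100 ∈ [1/35, 6/35) → index 1
j=1: u_1=17/100 ∈ [1/35, 6/35) → index 1
j=2: u_2=27/100 ∈ [8/35, 3/7) → index 3
j=3: u_3=37/100 ∈ [8/35, 3/7) → index 3
j=4: u_4=47/100 ∈ [3/7, 22/35) → index 4
j=5: u_5=57/100 ∈ [3/7, 22/35) → index 4
j=6: u_6=67/100 ∈ [22/35, 5/7) → index 5
j=7: u_7=77/100 ∈ [26/35, 1) → index 9
j=8: u_8=87/100 ∈ [26/35, 1) → index 9
j=9: u_9=97/100 ∈ [26/35, 1) → index 9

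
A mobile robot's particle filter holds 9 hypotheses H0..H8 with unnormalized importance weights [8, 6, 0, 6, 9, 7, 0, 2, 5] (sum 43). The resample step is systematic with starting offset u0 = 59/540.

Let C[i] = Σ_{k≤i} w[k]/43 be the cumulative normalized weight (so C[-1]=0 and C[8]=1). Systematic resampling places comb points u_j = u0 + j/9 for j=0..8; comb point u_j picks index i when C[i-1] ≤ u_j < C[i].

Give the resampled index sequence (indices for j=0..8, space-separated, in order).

C = [8/43, 14/43, 14/43, 20/43, 29/43, 36/43, 36/43, 38/43, 1]
j=0: u_0=59/540 ∈ [0, 8/43) → index 0
j=1: u_1=119/540 ∈ [8/43, 14/43) → index 1
j=2: u_2=179/540 ∈ [14/43, 20/43) → index 3
j=3: u_3=239/540 ∈ [14/43, 20/43) → index 3
j=4: u_4=299/540 ∈ [20/43, 29/43) → index 4
j=5: u_5=359/540 ∈ [20/43, 29/43) → index 4
j=6: u_6=419/540 ∈ [29/43, 36/43) → index 5
j=7: u_7=479/540 ∈ [38/43, 1) → index 8
j=8: u_8=539/540 ∈ [38/43, 1) → index 8

0 1 3 3 4 4 5 8 8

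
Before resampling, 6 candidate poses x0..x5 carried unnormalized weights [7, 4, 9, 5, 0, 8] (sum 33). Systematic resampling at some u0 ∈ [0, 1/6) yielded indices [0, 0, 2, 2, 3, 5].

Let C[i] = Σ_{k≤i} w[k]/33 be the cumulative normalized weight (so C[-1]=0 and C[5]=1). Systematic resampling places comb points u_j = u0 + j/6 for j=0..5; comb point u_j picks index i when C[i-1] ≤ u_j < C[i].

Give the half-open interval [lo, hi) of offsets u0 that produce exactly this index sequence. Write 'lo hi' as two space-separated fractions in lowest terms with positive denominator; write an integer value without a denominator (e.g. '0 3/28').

C = [7/33, 1/3, 20/33, 25/33, 25/33, 1]
j=0 picked index 0: u0 ∈ [0, 7/33)
j=1 picked index 0: u0 ∈ [-1/6, 1/22)
j=2 picked index 2: u0 ∈ [0, 3/11)
j=3 picked index 2: u0 ∈ [-1/6, 7/66)
j=4 picked index 3: u0 ∈ [-2/33, 1/11)
j=5 picked index 5: u0 ∈ [-5/66, 1/6)
intersection: [0, 1/22)

0 1/22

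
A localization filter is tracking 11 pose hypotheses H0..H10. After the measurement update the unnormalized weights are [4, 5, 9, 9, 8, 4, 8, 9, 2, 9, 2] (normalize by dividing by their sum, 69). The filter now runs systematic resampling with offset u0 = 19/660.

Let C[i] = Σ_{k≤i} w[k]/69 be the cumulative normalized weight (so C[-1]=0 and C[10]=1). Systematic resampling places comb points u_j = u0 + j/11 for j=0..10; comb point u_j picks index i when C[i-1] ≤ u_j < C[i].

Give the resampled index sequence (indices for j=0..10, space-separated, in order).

0 1 2 3 4 4 6 6 7 9 9

C = [4/69, 3/23, 6/23, 9/23, 35/69, 13/23, 47/69, 56/69, 58/69, 67/69, 1]
j=0: u_0=19/660 ∈ [0, 4/69) → index 0
j=1: u_1=79/660 ∈ [4/69, 3/23) → index 1
j=2: u_2=139/660 ∈ [3/23, 6/23) → index 2
j=3: u_3=199/660 ∈ [6/23, 9/23) → index 3
j=4: u_4=259/660 ∈ [9/23, 35/69) → index 4
j=5: u_5=29/60 ∈ [9/23, 35/69) → index 4
j=6: u_6=379/660 ∈ [13/23, 47/69) → index 6
j=7: u_7=439/660 ∈ [13/23, 47/69) → index 6
j=8: u_8=499/660 ∈ [47/69, 56/69) → index 7
j=9: u_9=559/660 ∈ [58/69, 67/69) → index 9
j=10: u_10=619/660 ∈ [58/69, 67/69) → index 9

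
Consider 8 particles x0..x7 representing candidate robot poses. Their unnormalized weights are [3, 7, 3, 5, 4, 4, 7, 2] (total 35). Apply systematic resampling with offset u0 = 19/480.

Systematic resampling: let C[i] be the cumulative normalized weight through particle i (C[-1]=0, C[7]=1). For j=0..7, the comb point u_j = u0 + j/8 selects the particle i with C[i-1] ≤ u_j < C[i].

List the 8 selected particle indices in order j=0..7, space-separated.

0 1 2 3 4 5 6 6

C = [3/35, 2/7, 13/35, 18/35, 22/35, 26/35, 33/35, 1]
j=0: u_0=19/480 ∈ [0, 3/35) → index 0
j=1: u_1=79/480 ∈ [3/35, 2/7) → index 1
j=2: u_2=139/480 ∈ [2/7, 13/35) → index 2
j=3: u_3=199/480 ∈ [13/35, 18/35) → index 3
j=4: u_4=259/480 ∈ [18/35, 22/35) → index 4
j=5: u_5=319/480 ∈ [22/35, 26/35) → index 5
j=6: u_6=379/480 ∈ [26/35, 33/35) → index 6
j=7: u_7=439/480 ∈ [26/35, 33/35) → index 6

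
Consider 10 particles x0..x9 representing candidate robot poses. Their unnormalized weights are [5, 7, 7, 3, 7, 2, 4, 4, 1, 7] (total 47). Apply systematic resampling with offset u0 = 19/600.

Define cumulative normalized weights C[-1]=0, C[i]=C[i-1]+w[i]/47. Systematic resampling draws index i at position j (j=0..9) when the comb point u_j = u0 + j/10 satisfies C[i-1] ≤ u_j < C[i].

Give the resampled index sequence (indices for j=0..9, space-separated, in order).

C = [5/47, 12/47, 19/47, 22/47, 29/47, 31/47, 35/47, 39/47, 40/47, 1]
j=0: u_0=19/600 ∈ [0, 5/47) → index 0
j=1: u_1=79/600 ∈ [5/47, 12/47) → index 1
j=2: u_2=139/600 ∈ [5/47, 12/47) → index 1
j=3: u_3=199/600 ∈ [12/47, 19/47) → index 2
j=4: u_4=259/600 ∈ [19/47, 22/47) → index 3
j=5: u_5=319/600 ∈ [22/47, 29/47) → index 4
j=6: u_6=379/600 ∈ [29/47, 31/47) → index 5
j=7: u_7=439/600 ∈ [31/47, 35/47) → index 6
j=8: u_8=499/600 ∈ [39/47, 40/47) → index 8
j=9: u_9=559/600 ∈ [40/47, 1) → index 9

0 1 1 2 3 4 5 6 8 9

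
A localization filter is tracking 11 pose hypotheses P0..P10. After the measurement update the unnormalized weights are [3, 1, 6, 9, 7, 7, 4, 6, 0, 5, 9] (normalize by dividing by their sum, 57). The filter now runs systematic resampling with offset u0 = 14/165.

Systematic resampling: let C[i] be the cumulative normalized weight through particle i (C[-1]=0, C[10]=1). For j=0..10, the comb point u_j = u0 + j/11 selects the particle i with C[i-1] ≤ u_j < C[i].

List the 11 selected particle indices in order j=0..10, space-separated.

C = [1/19, 4/57, 10/57, 1/3, 26/57, 11/19, 37/57, 43/57, 43/57, 16/19, 1]
j=0: u_0=14/165 ∈ [4/57, 10/57) → index 2
j=1: u_1=29/165 ∈ [10/57, 1/3) → index 3
j=2: u_2=4/15 ∈ [10/57, 1/3) → index 3
j=3: u_3=59/165 ∈ [1/3, 26/57) → index 4
j=4: u_4=74/165 ∈ [1/3, 26/57) → index 4
j=5: u_5=89/165 ∈ [26/57, 11/19) → index 5
j=6: u_6=104/165 ∈ [11/19, 37/57) → index 6
j=7: u_7=119/165 ∈ [37/57, 43/57) → index 7
j=8: u_8=134/165 ∈ [43/57, 16/19) → index 9
j=9: u_9=149/165 ∈ [16/19, 1) → index 10
j=10: u_10=164/165 ∈ [16/19, 1) → index 10

2 3 3 4 4 5 6 7 9 10 10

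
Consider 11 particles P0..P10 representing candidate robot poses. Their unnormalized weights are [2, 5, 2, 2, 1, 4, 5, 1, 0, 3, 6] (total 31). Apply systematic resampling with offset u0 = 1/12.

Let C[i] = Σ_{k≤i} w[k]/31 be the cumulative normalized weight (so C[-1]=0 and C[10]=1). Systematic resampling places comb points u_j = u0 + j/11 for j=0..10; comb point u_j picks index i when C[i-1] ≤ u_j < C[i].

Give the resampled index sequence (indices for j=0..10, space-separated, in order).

1 1 2 4 5 6 6 9 10 10 10

C = [2/31, 7/31, 9/31, 11/31, 12/31, 16/31, 21/31, 22/31, 22/31, 25/31, 1]
j=0: u_0=1/12 ∈ [2/31, 7/31) → index 1
j=1: u_1=23/132 ∈ [2/31, 7/31) → index 1
j=2: u_2=35/132 ∈ [7/31, 9/31) → index 2
j=3: u_3=47/132 ∈ [11/31, 12/31) → index 4
j=4: u_4=59/132 ∈ [12/31, 16/31) → index 5
j=5: u_5=71/132 ∈ [16/31, 21/31) → index 6
j=6: u_6=83/132 ∈ [16/31, 21/31) → index 6
j=7: u_7=95/132 ∈ [22/31, 25/31) → index 9
j=8: u_8=107/132 ∈ [25/31, 1) → index 10
j=9: u_9=119/132 ∈ [25/31, 1) → index 10
j=10: u_10=131/132 ∈ [25/31, 1) → index 10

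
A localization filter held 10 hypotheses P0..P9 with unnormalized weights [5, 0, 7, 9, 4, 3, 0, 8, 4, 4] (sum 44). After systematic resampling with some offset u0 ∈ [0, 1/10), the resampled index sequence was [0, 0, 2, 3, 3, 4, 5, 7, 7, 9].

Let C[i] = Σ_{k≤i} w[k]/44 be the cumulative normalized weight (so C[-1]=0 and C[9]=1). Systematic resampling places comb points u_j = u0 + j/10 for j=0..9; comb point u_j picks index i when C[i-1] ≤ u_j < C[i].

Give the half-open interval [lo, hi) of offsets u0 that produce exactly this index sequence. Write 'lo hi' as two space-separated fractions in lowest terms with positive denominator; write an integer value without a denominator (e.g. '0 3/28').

1/110 3/220

C = [5/44, 5/44, 3/11, 21/44, 25/44, 7/11, 7/11, 9/11, 10/11, 1]
j=0 picked index 0: u0 ∈ [0, 5/44)
j=1 picked index 0: u0 ∈ [-1/10, 3/220)
j=2 picked index 2: u0 ∈ [-19/220, 4/55)
j=3 picked index 3: u0 ∈ [-3/110, 39/220)
j=4 picked index 3: u0 ∈ [-7/55, 17/220)
j=5 picked index 4: u0 ∈ [-1/44, 3/44)
j=6 picked index 5: u0 ∈ [-7/220, 2/55)
j=7 picked index 7: u0 ∈ [-7/110, 13/110)
j=8 picked index 7: u0 ∈ [-9/55, 1/55)
j=9 picked index 9: u0 ∈ [1/110, 1/10)
intersection: [1/110, 3/220)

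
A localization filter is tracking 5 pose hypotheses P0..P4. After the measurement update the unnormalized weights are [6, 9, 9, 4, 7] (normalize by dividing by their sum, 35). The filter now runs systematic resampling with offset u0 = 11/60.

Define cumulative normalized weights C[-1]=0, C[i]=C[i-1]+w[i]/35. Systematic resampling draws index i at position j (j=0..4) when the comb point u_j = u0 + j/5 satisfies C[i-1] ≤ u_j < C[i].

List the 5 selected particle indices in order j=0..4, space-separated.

C = [6/35, 3/7, 24/35, 4/5, 1]
j=0: u_0=11/60 ∈ [6/35, 3/7) → index 1
j=1: u_1=23/60 ∈ [6/35, 3/7) → index 1
j=2: u_2=7/12 ∈ [3/7, 24/35) → index 2
j=3: u_3=47/60 ∈ [24/35, 4/5) → index 3
j=4: u_4=59/60 ∈ [4/5, 1) → index 4

1 1 2 3 4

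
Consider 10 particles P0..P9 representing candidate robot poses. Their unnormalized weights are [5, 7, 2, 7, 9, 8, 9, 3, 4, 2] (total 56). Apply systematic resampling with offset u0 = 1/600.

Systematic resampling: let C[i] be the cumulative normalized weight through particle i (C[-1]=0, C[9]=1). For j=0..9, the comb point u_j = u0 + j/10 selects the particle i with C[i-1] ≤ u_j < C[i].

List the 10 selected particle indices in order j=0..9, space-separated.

C = [5/56, 3/14, 1/4, 3/8, 15/28, 19/28, 47/56, 25/28, 27/28, 1]
j=0: u_0=1/600 ∈ [0, 5/56) → index 0
j=1: u_1=61/600 ∈ [5/56, 3/14) → index 1
j=2: u_2=121/600 ∈ [5/56, 3/14) → index 1
j=3: u_3=181/600 ∈ [1/4, 3/8) → index 3
j=4: u_4=241/600 ∈ [3/8, 15/28) → index 4
j=5: u_5=301/600 ∈ [3/8, 15/28) → index 4
j=6: u_6=361/600 ∈ [15/28, 19/28) → index 5
j=7: u_7=421/600 ∈ [19/28, 47/56) → index 6
j=8: u_8=481/600 ∈ [19/28, 47/56) → index 6
j=9: u_9=541/600 ∈ [25/28, 27/28) → index 8

0 1 1 3 4 4 5 6 6 8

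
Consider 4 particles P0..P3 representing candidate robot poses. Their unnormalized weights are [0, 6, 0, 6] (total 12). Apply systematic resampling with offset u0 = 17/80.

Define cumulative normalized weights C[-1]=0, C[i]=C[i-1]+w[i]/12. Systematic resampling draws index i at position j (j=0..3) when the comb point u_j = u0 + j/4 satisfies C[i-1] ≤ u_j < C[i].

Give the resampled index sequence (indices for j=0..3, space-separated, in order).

C = [0, 1/2, 1/2, 1]
j=0: u_0=17/80 ∈ [0, 1/2) → index 1
j=1: u_1=37/80 ∈ [0, 1/2) → index 1
j=2: u_2=57/80 ∈ [1/2, 1) → index 3
j=3: u_3=77/80 ∈ [1/2, 1) → index 3

1 1 3 3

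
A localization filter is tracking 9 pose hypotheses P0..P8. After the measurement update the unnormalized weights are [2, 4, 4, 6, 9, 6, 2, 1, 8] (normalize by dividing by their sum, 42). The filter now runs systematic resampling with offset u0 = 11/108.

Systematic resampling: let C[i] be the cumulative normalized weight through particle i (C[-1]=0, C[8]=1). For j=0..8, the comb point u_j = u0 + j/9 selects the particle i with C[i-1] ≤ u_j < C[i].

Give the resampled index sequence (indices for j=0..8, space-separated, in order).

1 2 3 4 4 5 6 8 8

C = [1/21, 1/7, 5/21, 8/21, 25/42, 31/42, 11/14, 17/21, 1]
j=0: u_0=11/108 ∈ [1/21, 1/7) → index 1
j=1: u_1=23/108 ∈ [1/7, 5/21) → index 2
j=2: u_2=35/108 ∈ [5/21, 8/21) → index 3
j=3: u_3=47/108 ∈ [8/21, 25/42) → index 4
j=4: u_4=59/108 ∈ [8/21, 25/42) → index 4
j=5: u_5=71/108 ∈ [25/42, 31/42) → index 5
j=6: u_6=83/108 ∈ [31/42, 11/14) → index 6
j=7: u_7=95/108 ∈ [17/21, 1) → index 8
j=8: u_8=107/108 ∈ [17/21, 1) → index 8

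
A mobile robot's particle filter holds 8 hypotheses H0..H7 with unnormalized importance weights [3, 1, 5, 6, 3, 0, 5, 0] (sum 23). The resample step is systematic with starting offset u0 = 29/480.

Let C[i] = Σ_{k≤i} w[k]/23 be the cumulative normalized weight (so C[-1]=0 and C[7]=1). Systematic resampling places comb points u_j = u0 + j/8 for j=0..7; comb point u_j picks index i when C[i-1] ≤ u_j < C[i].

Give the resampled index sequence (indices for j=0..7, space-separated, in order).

C = [3/23, 4/23, 9/23, 15/23, 18/23, 18/23, 1, 1]
j=0: u_0=29/480 ∈ [0, 3/23) → index 0
j=1: u_1=89/480 ∈ [4/23, 9/23) → index 2
j=2: u_2=149/480 ∈ [4/23, 9/23) → index 2
j=3: u_3=209/480 ∈ [9/23, 15/23) → index 3
j=4: u_4=269/480 ∈ [9/23, 15/23) → index 3
j=5: u_5=329/480 ∈ [15/23, 18/23) → index 4
j=6: u_6=389/480 ∈ [18/23, 1) → index 6
j=7: u_7=449/480 ∈ [18/23, 1) → index 6

0 2 2 3 3 4 6 6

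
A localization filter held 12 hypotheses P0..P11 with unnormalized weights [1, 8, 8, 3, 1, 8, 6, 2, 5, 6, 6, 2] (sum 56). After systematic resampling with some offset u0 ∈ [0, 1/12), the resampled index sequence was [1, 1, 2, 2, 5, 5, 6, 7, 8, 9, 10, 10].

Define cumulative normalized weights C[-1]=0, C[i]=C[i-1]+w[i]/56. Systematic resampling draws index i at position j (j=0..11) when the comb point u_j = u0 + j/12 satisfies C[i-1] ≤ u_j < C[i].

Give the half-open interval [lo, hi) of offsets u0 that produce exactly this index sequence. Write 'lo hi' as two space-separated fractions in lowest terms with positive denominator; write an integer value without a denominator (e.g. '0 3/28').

1/24 1/21

C = [1/56, 9/56, 17/56, 5/14, 3/8, 29/56, 5/8, 37/56, 3/4, 6/7, 27/28, 1]
j=0 picked index 1: u0 ∈ [1/56, 9/56)
j=1 picked index 1: u0 ∈ [-11/168, 13/168)
j=2 picked index 2: u0 ∈ [-1/168, 23/168)
j=3 picked index 2: u0 ∈ [-5/56, 3/56)
j=4 picked index 5: u0 ∈ [1/24, 31/168)
j=5 picked index 5: u0 ∈ [-1/24, 17/168)
j=6 picked index 6: u0 ∈ [1/56, 1/8)
j=7 picked index 7: u0 ∈ [1/24, 13/168)
j=8 picked index 8: u0 ∈ [-1/168, 1/12)
j=9 picked index 9: u0 ∈ [0, 3/28)
j=10 picked index 10: u0 ∈ [1/42, 11/84)
j=11 picked index 10: u0 ∈ [-5/84, 1/21)
intersection: [1/24, 1/21)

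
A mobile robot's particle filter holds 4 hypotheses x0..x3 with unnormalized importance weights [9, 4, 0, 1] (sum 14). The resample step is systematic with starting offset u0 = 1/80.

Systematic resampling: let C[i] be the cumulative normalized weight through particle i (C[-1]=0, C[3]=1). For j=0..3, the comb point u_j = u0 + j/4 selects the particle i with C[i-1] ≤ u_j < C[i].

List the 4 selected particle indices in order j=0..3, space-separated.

C = [9/14, 13/14, 13/14, 1]
j=0: u_0=1/80 ∈ [0, 9/14) → index 0
j=1: u_1=21/80 ∈ [0, 9/14) → index 0
j=2: u_2=41/80 ∈ [0, 9/14) → index 0
j=3: u_3=61/80 ∈ [9/14, 13/14) → index 1

0 0 0 1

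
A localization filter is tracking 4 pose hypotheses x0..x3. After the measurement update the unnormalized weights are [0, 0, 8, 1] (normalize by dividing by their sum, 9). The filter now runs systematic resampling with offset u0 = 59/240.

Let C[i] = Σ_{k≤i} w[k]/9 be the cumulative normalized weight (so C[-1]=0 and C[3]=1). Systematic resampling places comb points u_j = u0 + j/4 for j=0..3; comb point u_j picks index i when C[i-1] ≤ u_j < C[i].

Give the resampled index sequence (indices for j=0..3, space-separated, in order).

C = [0, 0, 8/9, 1]
j=0: u_0=59/240 ∈ [0, 8/9) → index 2
j=1: u_1=119/240 ∈ [0, 8/9) → index 2
j=2: u_2=179/240 ∈ [0, 8/9) → index 2
j=3: u_3=239/240 ∈ [8/9, 1) → index 3

2 2 2 3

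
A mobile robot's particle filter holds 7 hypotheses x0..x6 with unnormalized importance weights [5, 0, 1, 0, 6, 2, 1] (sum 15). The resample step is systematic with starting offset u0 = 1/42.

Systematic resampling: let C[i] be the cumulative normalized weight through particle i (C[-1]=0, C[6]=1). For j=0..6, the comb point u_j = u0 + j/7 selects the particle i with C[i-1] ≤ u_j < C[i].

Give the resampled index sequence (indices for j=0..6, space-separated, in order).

0 0 0 4 4 4 5

C = [1/3, 1/3, 2/5, 2/5, 4/5, 14/15, 1]
j=0: u_0=1/42 ∈ [0, 1/3) → index 0
j=1: u_1=1/6 ∈ [0, 1/3) → index 0
j=2: u_2=13/42 ∈ [0, 1/3) → index 0
j=3: u_3=19/42 ∈ [2/5, 4/5) → index 4
j=4: u_4=25/42 ∈ [2/5, 4/5) → index 4
j=5: u_5=31/42 ∈ [2/5, 4/5) → index 4
j=6: u_6=37/42 ∈ [4/5, 14/15) → index 5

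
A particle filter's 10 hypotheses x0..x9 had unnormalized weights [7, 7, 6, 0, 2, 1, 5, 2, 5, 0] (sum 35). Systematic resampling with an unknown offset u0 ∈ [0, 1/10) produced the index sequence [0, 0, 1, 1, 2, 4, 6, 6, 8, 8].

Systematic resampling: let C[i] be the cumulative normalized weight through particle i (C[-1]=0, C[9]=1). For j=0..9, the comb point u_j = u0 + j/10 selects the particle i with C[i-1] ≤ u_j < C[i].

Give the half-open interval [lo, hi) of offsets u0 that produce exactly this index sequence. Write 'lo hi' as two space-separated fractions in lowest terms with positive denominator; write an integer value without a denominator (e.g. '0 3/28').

C = [1/5, 2/5, 4/7, 4/7, 22/35, 23/35, 4/5, 6/7, 1, 1]
j=0 picked index 0: u0 ∈ [0, 1/5)
j=1 picked index 0: u0 ∈ [-1/10, 1/10)
j=2 picked index 1: u0 ∈ [0, 1/5)
j=3 picked index 1: u0 ∈ [-1/10, 1/10)
j=4 picked index 2: u0 ∈ [0, 6/35)
j=5 picked index 4: u0 ∈ [1/14, 9/70)
j=6 picked index 6: u0 ∈ [2/35, 1/5)
j=7 picked index 6: u0 ∈ [-3/70, 1/10)
j=8 picked index 8: u0 ∈ [2/35, 1/5)
j=9 picked index 8: u0 ∈ [-3/70, 1/10)
intersection: [1/14, 1/10)

1/14 1/10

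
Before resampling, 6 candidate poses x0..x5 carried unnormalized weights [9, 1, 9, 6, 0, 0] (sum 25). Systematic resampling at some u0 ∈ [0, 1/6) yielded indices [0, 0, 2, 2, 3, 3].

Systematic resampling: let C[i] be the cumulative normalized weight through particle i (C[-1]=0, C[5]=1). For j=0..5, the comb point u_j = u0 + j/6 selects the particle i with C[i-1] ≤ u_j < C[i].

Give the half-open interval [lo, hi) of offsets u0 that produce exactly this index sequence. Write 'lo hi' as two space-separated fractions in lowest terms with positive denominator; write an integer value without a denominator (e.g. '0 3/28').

7/75 1/6

C = [9/25, 2/5, 19/25, 1, 1, 1]
j=0 picked index 0: u0 ∈ [0, 9/25)
j=1 picked index 0: u0 ∈ [-1/6, 29/150)
j=2 picked index 2: u0 ∈ [1/15, 32/75)
j=3 picked index 2: u0 ∈ [-1/10, 13/50)
j=4 picked index 3: u0 ∈ [7/75, 1/3)
j=5 picked index 3: u0 ∈ [-11/150, 1/6)
intersection: [7/75, 1/6)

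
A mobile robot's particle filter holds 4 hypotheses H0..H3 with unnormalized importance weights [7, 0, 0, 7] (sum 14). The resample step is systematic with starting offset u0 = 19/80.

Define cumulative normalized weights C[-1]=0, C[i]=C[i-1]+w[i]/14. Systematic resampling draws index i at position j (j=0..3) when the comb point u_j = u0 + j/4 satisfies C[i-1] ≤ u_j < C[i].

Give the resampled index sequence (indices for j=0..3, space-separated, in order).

0 0 3 3

C = [1/2, 1/2, 1/2, 1]
j=0: u_0=19/80 ∈ [0, 1/2) → index 0
j=1: u_1=39/80 ∈ [0, 1/2) → index 0
j=2: u_2=59/80 ∈ [1/2, 1) → index 3
j=3: u_3=79/80 ∈ [1/2, 1) → index 3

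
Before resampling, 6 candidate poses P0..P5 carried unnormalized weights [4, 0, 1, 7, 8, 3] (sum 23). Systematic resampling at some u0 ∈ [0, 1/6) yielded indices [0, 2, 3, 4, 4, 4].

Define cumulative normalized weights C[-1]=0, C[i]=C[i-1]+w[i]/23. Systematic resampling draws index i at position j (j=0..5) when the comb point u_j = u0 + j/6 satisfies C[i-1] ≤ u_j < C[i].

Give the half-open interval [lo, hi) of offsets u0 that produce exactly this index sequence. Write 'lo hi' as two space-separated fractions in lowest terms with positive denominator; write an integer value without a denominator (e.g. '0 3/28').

1/46 5/138

C = [4/23, 4/23, 5/23, 12/23, 20/23, 1]
j=0 picked index 0: u0 ∈ [0, 4/23)
j=1 picked index 2: u0 ∈ [1/138, 7/138)
j=2 picked index 3: u0 ∈ [-8/69, 13/69)
j=3 picked index 4: u0 ∈ [1/46, 17/46)
j=4 picked index 4: u0 ∈ [-10/69, 14/69)
j=5 picked index 4: u0 ∈ [-43/138, 5/138)
intersection: [1/46, 5/138)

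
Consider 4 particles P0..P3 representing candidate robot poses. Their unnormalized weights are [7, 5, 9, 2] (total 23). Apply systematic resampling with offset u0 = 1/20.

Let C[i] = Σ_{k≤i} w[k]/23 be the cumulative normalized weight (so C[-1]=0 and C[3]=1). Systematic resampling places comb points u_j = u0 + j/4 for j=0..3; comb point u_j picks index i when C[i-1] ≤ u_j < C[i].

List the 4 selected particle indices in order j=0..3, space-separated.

0 0 2 2

C = [7/23, 12/23, 21/23, 1]
j=0: u_0=1/20 ∈ [0, 7/23) → index 0
j=1: u_1=3/10 ∈ [0, 7/23) → index 0
j=2: u_2=11/20 ∈ [12/23, 21/23) → index 2
j=3: u_3=4/5 ∈ [12/23, 21/23) → index 2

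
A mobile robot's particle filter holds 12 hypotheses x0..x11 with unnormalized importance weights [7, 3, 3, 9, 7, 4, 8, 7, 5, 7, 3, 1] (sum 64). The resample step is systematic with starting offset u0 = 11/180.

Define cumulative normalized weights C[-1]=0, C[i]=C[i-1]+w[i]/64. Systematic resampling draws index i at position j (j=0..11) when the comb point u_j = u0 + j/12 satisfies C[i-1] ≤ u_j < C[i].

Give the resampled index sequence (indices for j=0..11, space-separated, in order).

0 1 3 3 4 5 6 7 7 8 9 10

C = [7/64, 5/32, 13/64, 11/32, 29/64, 33/64, 41/64, 3/4, 53/64, 15/16, 63/64, 1]
j=0: u_0=11/180 ∈ [0, 7/64) → index 0
j=1: u_1=13/90 ∈ [7/64, 5/32) → index 1
j=2: u_2=41/180 ∈ [13/64, 11/32) → index 3
j=3: u_3=14/45 ∈ [13/64, 11/32) → index 3
j=4: u_4=71/180 ∈ [11/32, 29/64) → index 4
j=5: u_5=43/90 ∈ [29/64, 33/64) → index 5
j=6: u_6=101/180 ∈ [33/64, 41/64) → index 6
j=7: u_7=29/45 ∈ [41/64, 3/4) → index 7
j=8: u_8=131/180 ∈ [41/64, 3/4) → index 7
j=9: u_9=73/90 ∈ [3/4, 53/64) → index 8
j=10: u_10=161/180 ∈ [53/64, 15/16) → index 9
j=11: u_11=44/45 ∈ [15/16, 63/64) → index 10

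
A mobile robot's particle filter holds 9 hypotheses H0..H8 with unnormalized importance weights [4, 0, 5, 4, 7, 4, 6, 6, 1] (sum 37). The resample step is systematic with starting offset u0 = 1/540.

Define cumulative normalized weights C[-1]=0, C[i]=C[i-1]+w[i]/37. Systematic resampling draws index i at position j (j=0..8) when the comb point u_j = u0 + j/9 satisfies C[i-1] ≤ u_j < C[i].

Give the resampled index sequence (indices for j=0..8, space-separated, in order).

0 2 2 3 4 5 6 6 7

C = [4/37, 4/37, 9/37, 13/37, 20/37, 24/37, 30/37, 36/37, 1]
j=0: u_0=1/540 ∈ [0, 4/37) → index 0
j=1: u_1=61/540 ∈ [4/37, 9/37) → index 2
j=2: u_2=121/540 ∈ [4/37, 9/37) → index 2
j=3: u_3=181/540 ∈ [9/37, 13/37) → index 3
j=4: u_4=241/540 ∈ [13/37, 20/37) → index 4
j=5: u_5=301/540 ∈ [20/37, 24/37) → index 5
j=6: u_6=361/540 ∈ [24/37, 30/37) → index 6
j=7: u_7=421/540 ∈ [24/37, 30/37) → index 6
j=8: u_8=481/540 ∈ [30/37, 36/37) → index 7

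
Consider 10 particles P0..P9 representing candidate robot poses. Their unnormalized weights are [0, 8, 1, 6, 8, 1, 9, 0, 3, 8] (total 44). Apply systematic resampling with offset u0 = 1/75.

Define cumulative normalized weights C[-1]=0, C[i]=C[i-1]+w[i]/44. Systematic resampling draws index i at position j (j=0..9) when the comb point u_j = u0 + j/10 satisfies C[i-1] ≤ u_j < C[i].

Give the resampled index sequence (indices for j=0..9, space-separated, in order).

C = [0, 2/11, 9/44, 15/44, 23/44, 6/11, 3/4, 3/4, 9/11, 1]
j=0: u_0=1/75 ∈ [0, 2/11) → index 1
j=1: u_1=17/150 ∈ [0, 2/11) → index 1
j=2: u_2=16/75 ∈ [9/44, 15/44) → index 3
j=3: u_3=47/150 ∈ [9/44, 15/44) → index 3
j=4: u_4=31/75 ∈ [15/44, 23/44) → index 4
j=5: u_5=77/150 ∈ [15/44, 23/44) → index 4
j=6: u_6=46/75 ∈ [6/11, 3/4) → index 6
j=7: u_7=107/150 ∈ [6/11, 3/4) → index 6
j=8: u_8=61/75 ∈ [3/4, 9/11) → index 8
j=9: u_9=137/150 ∈ [9/11, 1) → index 9

1 1 3 3 4 4 6 6 8 9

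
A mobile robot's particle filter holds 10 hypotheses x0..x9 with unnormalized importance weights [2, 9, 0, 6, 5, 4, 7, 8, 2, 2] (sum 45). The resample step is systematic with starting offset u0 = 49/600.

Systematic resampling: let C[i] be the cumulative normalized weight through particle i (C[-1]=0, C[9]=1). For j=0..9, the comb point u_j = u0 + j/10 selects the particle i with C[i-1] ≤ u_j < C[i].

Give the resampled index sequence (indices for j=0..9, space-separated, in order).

1 1 3 4 4 6 6 7 7 9

C = [2/45, 11/45, 11/45, 17/45, 22/45, 26/45, 11/15, 41/45, 43/45, 1]
j=0: u_0=49/600 ∈ [2/45, 11/45) → index 1
j=1: u_1=109/600 ∈ [2/45, 11/45) → index 1
j=2: u_2=169/600 ∈ [11/45, 17/45) → index 3
j=3: u_3=229/600 ∈ [17/45, 22/45) → index 4
j=4: u_4=289/600 ∈ [17/45, 22/45) → index 4
j=5: u_5=349/600 ∈ [26/45, 11/15) → index 6
j=6: u_6=409/600 ∈ [26/45, 11/15) → index 6
j=7: u_7=469/600 ∈ [11/15, 41/45) → index 7
j=8: u_8=529/600 ∈ [11/15, 41/45) → index 7
j=9: u_9=589/600 ∈ [43/45, 1) → index 9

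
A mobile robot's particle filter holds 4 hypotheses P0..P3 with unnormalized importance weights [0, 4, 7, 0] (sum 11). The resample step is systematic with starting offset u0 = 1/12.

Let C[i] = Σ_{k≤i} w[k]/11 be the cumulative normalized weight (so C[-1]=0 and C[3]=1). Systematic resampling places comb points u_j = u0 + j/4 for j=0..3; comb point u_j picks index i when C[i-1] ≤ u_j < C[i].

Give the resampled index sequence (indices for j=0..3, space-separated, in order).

C = [0, 4/11, 1, 1]
j=0: u_0=1/12 ∈ [0, 4/11) → index 1
j=1: u_1=1/3 ∈ [0, 4/11) → index 1
j=2: u_2=7/12 ∈ [4/11, 1) → index 2
j=3: u_3=5/6 ∈ [4/11, 1) → index 2

1 1 2 2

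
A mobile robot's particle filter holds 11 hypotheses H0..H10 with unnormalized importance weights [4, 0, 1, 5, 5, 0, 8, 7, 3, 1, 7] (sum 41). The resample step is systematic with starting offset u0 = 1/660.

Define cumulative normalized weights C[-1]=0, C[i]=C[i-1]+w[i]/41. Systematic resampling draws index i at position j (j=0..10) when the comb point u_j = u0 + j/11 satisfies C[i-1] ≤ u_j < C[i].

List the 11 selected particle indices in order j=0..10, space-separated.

C = [4/41, 4/41, 5/41, 10/41, 15/41, 15/41, 23/41, 30/41, 33/41, 34/41, 1]
j=0: u_0=1/660 ∈ [0, 4/41) → index 0
j=1: u_1=61/660 ∈ [0, 4/41) → index 0
j=2: u_2=11/60 ∈ [5/41, 10/41) → index 3
j=3: u_3=181/660 ∈ [10/41, 15/41) → index 4
j=4: u_4=241/660 ∈ [10/41, 15/41) → index 4
j=5: u_5=301/660 ∈ [15/41, 23/41) → index 6
j=6: u_6=361/660 ∈ [15/41, 23/41) → index 6
j=7: u_7=421/660 ∈ [23/41, 30/41) → index 7
j=8: u_8=481/660 ∈ [23/41, 30/41) → index 7
j=9: u_9=541/660 ∈ [33/41, 34/41) → index 9
j=10: u_10=601/660 ∈ [34/41, 1) → index 10

0 0 3 4 4 6 6 7 7 9 10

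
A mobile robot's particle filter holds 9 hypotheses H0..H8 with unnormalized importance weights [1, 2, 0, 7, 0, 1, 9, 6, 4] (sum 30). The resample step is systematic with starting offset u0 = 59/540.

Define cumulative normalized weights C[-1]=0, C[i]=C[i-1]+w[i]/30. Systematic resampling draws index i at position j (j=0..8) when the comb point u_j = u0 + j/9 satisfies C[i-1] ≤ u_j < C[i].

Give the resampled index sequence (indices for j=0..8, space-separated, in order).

3 3 3 6 6 6 7 8 8

C = [1/30, 1/10, 1/10, 1/3, 1/3, 11/30, 2/3, 13/15, 1]
j=0: u_0=59/540 ∈ [1/10, 1/3) → index 3
j=1: u_1=119/540 ∈ [1/10, 1/3) → index 3
j=2: u_2=179/540 ∈ [1/10, 1/3) → index 3
j=3: u_3=239/540 ∈ [11/30, 2/3) → index 6
j=4: u_4=299/540 ∈ [11/30, 2/3) → index 6
j=5: u_5=359/540 ∈ [11/30, 2/3) → index 6
j=6: u_6=419/540 ∈ [2/3, 13/15) → index 7
j=7: u_7=479/540 ∈ [13/15, 1) → index 8
j=8: u_8=539/540 ∈ [13/15, 1) → index 8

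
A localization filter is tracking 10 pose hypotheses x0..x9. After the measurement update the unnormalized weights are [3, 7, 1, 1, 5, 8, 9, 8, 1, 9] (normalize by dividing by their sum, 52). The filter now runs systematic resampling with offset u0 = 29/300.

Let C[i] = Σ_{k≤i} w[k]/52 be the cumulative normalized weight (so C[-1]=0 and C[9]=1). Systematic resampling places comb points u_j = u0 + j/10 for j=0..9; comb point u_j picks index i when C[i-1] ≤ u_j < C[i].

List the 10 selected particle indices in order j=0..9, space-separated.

1 2 4 5 6 6 7 7 9 9

C = [3/52, 5/26, 11/52, 3/13, 17/52, 25/52, 17/26, 21/26, 43/52, 1]
j=0: u_0=29/300 ∈ [3/52, 5/26) → index 1
j=1: u_1=59/300 ∈ [5/26, 11/52) → index 2
j=2: u_2=89/300 ∈ [3/13, 17/52) → index 4
j=3: u_3=119/300 ∈ [17/52, 25/52) → index 5
j=4: u_4=149/300 ∈ [25/52, 17/26) → index 6
j=5: u_5=179/300 ∈ [25/52, 17/26) → index 6
j=6: u_6=209/300 ∈ [17/26, 21/26) → index 7
j=7: u_7=239/300 ∈ [17/26, 21/26) → index 7
j=8: u_8=269/300 ∈ [43/52, 1) → index 9
j=9: u_9=299/300 ∈ [43/52, 1) → index 9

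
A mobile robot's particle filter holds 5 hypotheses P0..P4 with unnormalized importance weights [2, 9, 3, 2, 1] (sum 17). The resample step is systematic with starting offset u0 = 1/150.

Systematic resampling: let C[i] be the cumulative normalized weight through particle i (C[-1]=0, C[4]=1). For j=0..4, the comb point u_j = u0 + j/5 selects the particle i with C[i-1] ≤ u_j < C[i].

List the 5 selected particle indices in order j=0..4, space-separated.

C = [2/17, 11/17, 14/17, 16/17, 1]
j=0: u_0=1/150 ∈ [0, 2/17) → index 0
j=1: u_1=31/150 ∈ [2/17, 11/17) → index 1
j=2: u_2=61/150 ∈ [2/17, 11/17) → index 1
j=3: u_3=91/150 ∈ [2/17, 11/17) → index 1
j=4: u_4=121/150 ∈ [11/17, 14/17) → index 2

0 1 1 1 2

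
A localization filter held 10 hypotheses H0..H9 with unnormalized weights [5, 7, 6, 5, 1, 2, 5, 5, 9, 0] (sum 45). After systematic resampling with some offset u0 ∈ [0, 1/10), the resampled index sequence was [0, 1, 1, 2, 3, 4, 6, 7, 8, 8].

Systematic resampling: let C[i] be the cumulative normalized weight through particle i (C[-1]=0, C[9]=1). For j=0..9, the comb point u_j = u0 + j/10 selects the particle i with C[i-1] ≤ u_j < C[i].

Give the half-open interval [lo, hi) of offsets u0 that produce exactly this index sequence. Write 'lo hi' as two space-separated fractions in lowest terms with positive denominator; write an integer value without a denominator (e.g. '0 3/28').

1/90 1/30

C = [1/9, 4/15, 2/5, 23/45, 8/15, 26/45, 31/45, 4/5, 1, 1]
j=0 picked index 0: u0 ∈ [0, 1/9)
j=1 picked index 1: u0 ∈ [1/90, 1/6)
j=2 picked index 1: u0 ∈ [-4/45, 1/15)
j=3 picked index 2: u0 ∈ [-1/30, 1/10)
j=4 picked index 3: u0 ∈ [0, 1/9)
j=5 picked index 4: u0 ∈ [1/90, 1/30)
j=6 picked index 6: u0 ∈ [-1/45, 4/45)
j=7 picked index 7: u0 ∈ [-1/90, 1/10)
j=8 picked index 8: u0 ∈ [0, 1/5)
j=9 picked index 8: u0 ∈ [-1/10, 1/10)
intersection: [1/90, 1/30)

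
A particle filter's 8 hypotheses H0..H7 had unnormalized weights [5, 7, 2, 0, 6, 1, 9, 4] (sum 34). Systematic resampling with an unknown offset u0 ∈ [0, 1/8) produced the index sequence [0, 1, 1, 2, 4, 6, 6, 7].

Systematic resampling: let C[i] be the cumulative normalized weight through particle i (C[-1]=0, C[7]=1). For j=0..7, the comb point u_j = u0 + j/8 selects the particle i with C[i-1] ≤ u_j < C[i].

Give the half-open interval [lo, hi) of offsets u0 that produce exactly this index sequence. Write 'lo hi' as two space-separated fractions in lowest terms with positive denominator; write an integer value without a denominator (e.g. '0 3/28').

C = [5/34, 6/17, 7/17, 7/17, 10/17, 21/34, 15/17, 1]
j=0 picked index 0: u0 ∈ [0, 5/34)
j=1 picked index 1: u0 ∈ [3/136, 31/136)
j=2 picked index 1: u0 ∈ [-7/68, 7/68)
j=3 picked index 2: u0 ∈ [-3/136, 5/136)
j=4 picked index 4: u0 ∈ [-3/34, 3/34)
j=5 picked index 6: u0 ∈ [-1/136, 35/136)
j=6 picked index 6: u0 ∈ [-9/68, 9/68)
j=7 picked index 7: u0 ∈ [1/136, 1/8)
intersection: [3/136, 5/136)

3/136 5/136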